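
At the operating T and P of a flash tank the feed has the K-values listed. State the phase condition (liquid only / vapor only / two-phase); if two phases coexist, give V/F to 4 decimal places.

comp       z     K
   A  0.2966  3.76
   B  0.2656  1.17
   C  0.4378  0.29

ΣzᵢKᵢ = 1.5529; Σzᵢ/Kᵢ = 1.8155.
Both exceed 1, so a two-phase solution exists.
Newton iteration, ψ⁰ = 0.43:
  ψ = 0.4300: g = -0.03102, g' = -0.9364 → ψ = 0.3969
  ψ = 0.3969: g = 0.00019, g' = -0.9492 → ψ = 0.3971
Converged at ψ = 0.3971.

two-phase, V/F = 0.3971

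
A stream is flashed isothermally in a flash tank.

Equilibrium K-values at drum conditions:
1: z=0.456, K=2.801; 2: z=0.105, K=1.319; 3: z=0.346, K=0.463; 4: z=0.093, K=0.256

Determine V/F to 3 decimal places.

Material balance + equilibrium reduce to Σ zᵢ(Kᵢ−1)/(1+V/F(Kᵢ−1)) = 0.
Check two-phase: ΣzᵢKᵢ = 1.600 > 1 and Σzᵢ/Kᵢ = 1.353 > 1, so g(0) = 0.600 > 0 and g(1) = -0.353 < 0.
Newton iteration, V/F⁰ = 0.5:
  V/F = 0.500: g = 0.0968, g' = -0.734 → V/F = 0.632
Converged at V/F = 0.632.

V/F = 0.632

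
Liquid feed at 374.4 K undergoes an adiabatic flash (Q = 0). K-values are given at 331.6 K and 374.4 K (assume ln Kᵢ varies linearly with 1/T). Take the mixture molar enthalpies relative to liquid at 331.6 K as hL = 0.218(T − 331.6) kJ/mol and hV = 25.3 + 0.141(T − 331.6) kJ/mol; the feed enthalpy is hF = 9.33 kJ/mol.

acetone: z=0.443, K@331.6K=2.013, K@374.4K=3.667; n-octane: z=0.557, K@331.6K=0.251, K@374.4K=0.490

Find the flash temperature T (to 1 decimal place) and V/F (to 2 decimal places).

T = 344.9 K, V/F = 0.27

Adiabatic flash: solve Rachford–Rice at each trial T, then check hF = ψ·hV(T) + (1−ψ)·hL(T).
  T = 331.6 K: K = (2.013, 0.251), RR gives ψ = 0.042, H_out = 1.053 kJ/mol
  T = 374.4 K: K = (3.667, 0.490), RR gives ψ = 0.660, H_out = 23.848 kJ/mol
  T = 353.0 K: K = (2.767, 0.358), RR gives ψ = 0.375, H_out = 13.526 kJ/mol
  T = 342.3 K: K = (2.372, 0.301), RR gives ψ = 0.228, H_out = 7.914 kJ/mol
  T = 347.6 K: K = (2.563, 0.329), RR gives ψ = 0.303, H_out = 10.790 kJ/mol
  T = 345.0 K: K = (2.468, 0.315), RR gives ψ = 0.267, H_out = 9.409 kJ/mol
  T = 343.6 K: K = (2.418, 0.308), RR gives ψ = 0.247, H_out = 8.642 kJ/mol
Linear interpolation between T = 343.6 (H_out = 8.642) and T = 345.0 (H_out = 9.409) on hF = 9.33 gives T ≈ 344.9 K, at which ψ = 0.27.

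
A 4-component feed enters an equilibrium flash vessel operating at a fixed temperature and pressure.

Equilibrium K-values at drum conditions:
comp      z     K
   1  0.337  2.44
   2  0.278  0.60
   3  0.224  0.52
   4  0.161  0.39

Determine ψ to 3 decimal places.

ψ = 0.242

Iterate (Newton) starting at ψ = 0.66:
  ψ = 0.660: g = -0.2240, g' = -0.544 → ψ = 0.248
  ψ = 0.248: g = -0.0038, g' = -0.584 → ψ = 0.242
Converged at ψ = 0.242.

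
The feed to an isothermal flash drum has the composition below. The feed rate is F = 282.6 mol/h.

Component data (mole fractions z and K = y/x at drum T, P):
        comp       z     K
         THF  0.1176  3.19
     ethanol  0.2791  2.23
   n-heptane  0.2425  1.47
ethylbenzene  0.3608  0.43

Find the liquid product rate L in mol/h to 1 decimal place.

L = 70.1 mol/h

Material balance + equilibrium reduce to Σ zᵢ(Kᵢ−1)/(1+ψ(Kᵢ−1)) = 0.
Feasibility: ΣzᵢKᵢ = 1.5092, Σzᵢ/Kᵢ = 1.1661 — both > 1, two phases present.
Iterate (Newton) starting at ψ = 0.5:
  ψ = 0.5000: g = 0.14015, g' = -0.5548 → ψ = 0.7526
  ψ = 0.7526: g = -0.00045, g' = -0.5830 → ψ = 0.7518
Converged at ψ = 0.7518.
Then V = ψ·F = 0.7518·282.6 = 212.5 mol/h and L = F − V = 70.1 mol/h.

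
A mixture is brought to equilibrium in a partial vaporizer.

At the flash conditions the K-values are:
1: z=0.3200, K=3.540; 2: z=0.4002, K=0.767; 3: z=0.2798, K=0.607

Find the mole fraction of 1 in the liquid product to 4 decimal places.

Newton iteration, β⁰ = 0.67:
  β = 0.6700: g = 0.04108, g' = -0.3930 → β = 0.7745
  β = 0.7745: g = 0.00206, g' = -0.3561 → β = 0.7803
Converged at β = 0.7803.
Compositions from xᵢ = zᵢ/(1+β(Kᵢ−1)), yᵢ = Kᵢxᵢ:
  1: x = 0.1073, y = 0.3799
  2: x = 0.4891, y = 0.3752
  3: x = 0.4036, y = 0.2450

x_1 = 0.1073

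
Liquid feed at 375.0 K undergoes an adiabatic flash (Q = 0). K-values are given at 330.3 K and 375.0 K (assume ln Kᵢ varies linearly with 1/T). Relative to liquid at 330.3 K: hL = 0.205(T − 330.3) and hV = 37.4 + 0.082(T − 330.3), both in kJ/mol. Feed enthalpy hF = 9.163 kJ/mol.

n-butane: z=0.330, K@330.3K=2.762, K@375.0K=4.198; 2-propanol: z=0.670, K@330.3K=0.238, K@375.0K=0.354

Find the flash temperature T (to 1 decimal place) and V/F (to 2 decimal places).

Adiabatic flash: solve Rachford–Rice at each trial T, then check hF = ψ·hV(T) + (1−ψ)·hL(T).
  T = 330.3 K: K = (2.762, 0.238), RR gives ψ = 0.053, H_out = 1.976 kJ/mol
  T = 375.0 K: K = (4.198, 0.354), RR gives ψ = 0.301, H_out = 18.776 kJ/mol
  T = 352.6 K: K = (3.449, 0.294), RR gives ψ = 0.194, H_out = 11.285 kJ/mol
  T = 341.5 K: K = (3.099, 0.265), RR gives ψ = 0.130, H_out = 6.982 kJ/mol
  T = 347.1 K: K = (3.274, 0.280), RR gives ψ = 0.163, H_out = 9.219 kJ/mol
  T = 344.3 K: K = (3.186, 0.273), RR gives ψ = 0.147, H_out = 8.119 kJ/mol
  T = 345.7 K: K = (3.230, 0.276), RR gives ψ = 0.155, H_out = 8.673 kJ/mol
Linear interpolation between T = 345.7 (H_out = 8.673) and T = 347.1 (H_out = 9.219) on hF = 9.163 gives T ≈ 347.0 K, at which ψ = 0.16.

T = 347.0 K, V/F = 0.16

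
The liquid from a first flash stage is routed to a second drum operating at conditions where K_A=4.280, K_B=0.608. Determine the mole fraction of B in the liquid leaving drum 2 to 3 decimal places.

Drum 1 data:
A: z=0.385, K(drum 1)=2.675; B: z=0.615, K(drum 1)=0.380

x_B (drum 2) = 0.893

Drum 1:
Binary case is linear: z₁(K₁−1)(1+ψ₁(K₂−1)) + z₂(K₂−1)(1+ψ₁(K₁−1)) = 0
⇒ ψ₁ = [z₁(K₁−1)+z₂(K₂−1)] / [−(K₁−1)(K₂−1)] = 0.2636/1.0385 = 0.254
Drum-1 compositions:
  A: x = 0.270, y = 0.723
  B: x = 0.730, y = 0.277
Drum-2 feed = drum-1 liquid: z₂ = (0.2702, 0.7298).
Drum 2:
Let ψ₂ = V/F and solve Σ zᵢ(Kᵢ−1)/(1+ψ₂(Kᵢ−1)) = 0.
Check two-phase: ΣzᵢKᵢ = 1.600 > 1 and Σzᵢ/Kᵢ = 1.264 > 1, so g(0) = 0.600 > 0 and g(1) = -0.264 < 0.
Binary case is linear: z₁(K₁−1)(1+ψ₂(K₂−1)) + z₂(K₂−1)(1+ψ₂(K₁−1)) = 0
⇒ ψ₂ = [z₁(K₁−1)+z₂(K₂−1)] / [−(K₁−1)(K₂−1)] = 0.6000/1.2858 = 0.467
  A: x = 0.107, y = 0.457
  B: x = 0.893, y = 0.543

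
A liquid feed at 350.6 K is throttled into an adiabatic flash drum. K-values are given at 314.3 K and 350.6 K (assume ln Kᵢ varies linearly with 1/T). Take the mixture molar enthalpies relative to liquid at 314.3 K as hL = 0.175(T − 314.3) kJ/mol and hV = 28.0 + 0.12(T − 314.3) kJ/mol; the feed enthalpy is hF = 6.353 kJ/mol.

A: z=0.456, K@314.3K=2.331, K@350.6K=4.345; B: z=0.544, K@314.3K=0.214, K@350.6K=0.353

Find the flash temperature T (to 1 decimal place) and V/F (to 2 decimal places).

Adiabatic flash: solve Rachford–Rice at each trial T, then check hF = ψ·hV(T) + (1−ψ)·hL(T).
  T = 314.3 K: K = (2.331, 0.214), RR gives ψ = 0.171, H_out = 4.800 kJ/mol
  T = 350.6 K: K = (4.345, 0.353), RR gives ψ = 0.542, H_out = 20.451 kJ/mol
  T = 332.5 K: K = (3.240, 0.279), RR gives ψ = 0.389, H_out = 13.699 kJ/mol
  T = 323.4 K: K = (2.761, 0.245), RR gives ψ = 0.295, H_out = 9.710 kJ/mol
  T = 318.9 K: K = (2.542, 0.229), RR gives ψ = 0.239, H_out = 7.438 kJ/mol
  T = 316.6 K: K = (2.435, 0.222), RR gives ψ = 0.207, H_out = 6.166 kJ/mol
Linear interpolation between T = 316.6 (H_out = 6.166) and T = 318.9 (H_out = 7.438) on hF = 6.353 gives T ≈ 316.9 K, at which ψ = 0.21.

T = 316.9 K, V/F = 0.21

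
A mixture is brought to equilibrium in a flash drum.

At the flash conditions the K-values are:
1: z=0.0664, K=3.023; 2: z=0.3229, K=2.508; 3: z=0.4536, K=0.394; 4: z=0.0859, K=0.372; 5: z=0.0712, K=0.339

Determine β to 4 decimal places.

β = 0.2482

Rachford–Rice: g(β) = Σ zᵢ(Kᵢ−1)/(1+β(Kᵢ−1)) = 0.
Check two-phase: ΣzᵢKᵢ = 1.2454 > 1 and Σzᵢ/Kᵢ = 1.7429 > 1, so g(0) = 0.2454 > 0 and g(1) = -0.7429 < 0.
Newton iteration, β⁰ = 0.49:
  β = 0.4900: g = -0.19103, g' = -0.7871 → β = 0.2473
  β = 0.2473: g = 0.00074, g' = -0.8327 → β = 0.2482
Converged at β = 0.2482.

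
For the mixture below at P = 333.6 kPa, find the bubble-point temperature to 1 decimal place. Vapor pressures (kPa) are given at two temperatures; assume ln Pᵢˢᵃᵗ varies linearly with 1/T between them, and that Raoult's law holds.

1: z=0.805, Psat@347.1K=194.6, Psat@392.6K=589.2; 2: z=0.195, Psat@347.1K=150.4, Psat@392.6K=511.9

Bubble-point temperature: ΣzᵢPᵢˢᵃᵗ(T) = P. Interpolate ln Pᵢˢᵃᵗ = aᵢ + bᵢ/T.
  T = 347.1 K: ΣzᵢPᵢˢᵃᵗ = 185.98 kPa
  T = 392.6 K: ΣzᵢPᵢˢᵃᵗ = 574.13 kPa
  T = 369.9 K: ΣzᵢPᵢˢᵃᵗ = 338.63 kPa
  T = 358.5 K: ΣzᵢPᵢˢᵃᵗ = 253.34 kPa
  T = 364.2 K: ΣzᵢPᵢˢᵃᵗ = 293.56 kPa
  T = 367.0 K: ΣzᵢPᵢˢᵃᵗ = 315.07 kPa
Interpolating between 367.0 K and 369.9 K gives T ≈ 369.3 K.

T = 369.3 K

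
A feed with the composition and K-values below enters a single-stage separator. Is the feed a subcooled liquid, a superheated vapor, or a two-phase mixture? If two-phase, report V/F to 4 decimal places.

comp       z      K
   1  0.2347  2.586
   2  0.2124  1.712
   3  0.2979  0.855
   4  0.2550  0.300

two-phase, V/F = 0.4962

ΣzᵢKᵢ = 1.3018; Σzᵢ/Kᵢ = 1.4132.
Both exceed 1, so a two-phase solution exists.
Material balance + equilibrium reduce to Σ zᵢ(Kᵢ−1)/(1+ψ(Kᵢ−1)) = 0.
Newton iteration, ψ⁰ = 0.5:
  ψ = 0.5000: g = -0.00206, g' = -0.5452 → ψ = 0.4962
Converged at ψ = 0.4962.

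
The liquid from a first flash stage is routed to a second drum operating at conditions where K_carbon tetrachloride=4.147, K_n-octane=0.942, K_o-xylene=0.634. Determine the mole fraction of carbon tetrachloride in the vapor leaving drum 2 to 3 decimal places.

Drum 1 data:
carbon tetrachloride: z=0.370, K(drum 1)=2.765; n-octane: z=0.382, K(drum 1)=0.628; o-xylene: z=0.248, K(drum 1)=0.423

y_carbon tetrachloride (drum 2) = 0.258

Drum 1:
Newton iteration, ψ₁⁰ = 0.5:
  ψ₁ = 0.500: g = -0.0288, g' = -0.568 → ψ₁ = 0.449
  ψ₁ = 0.449: g = 0.0004, g' = -0.585 → ψ₁ = 0.450
Converged at ψ₁ = 0.450.
Drum-1 compositions:
  carbon tetrachloride: x = 0.206, y = 0.570
  n-octane: x = 0.459, y = 0.288
  o-xylene: x = 0.335, y = 0.142
Drum-2 feed = drum-1 liquid: z₂ = (0.2062, 0.4588, 0.3350).
Drum 2:
Iterate (Newton) starting at ψ₂ = 0.5:
  ψ₂ = 0.500: g = 0.0747, g' = -0.377 → ψ₂ = 0.698
  ψ₂ = 0.698: g = 0.0106, g' = -0.282 → ψ₂ = 0.736
Converged at ψ₂ = 0.736.
  carbon tetrachloride: x = 0.062, y = 0.258
  n-octane: x = 0.479, y = 0.451
  o-xylene: x = 0.459, y = 0.291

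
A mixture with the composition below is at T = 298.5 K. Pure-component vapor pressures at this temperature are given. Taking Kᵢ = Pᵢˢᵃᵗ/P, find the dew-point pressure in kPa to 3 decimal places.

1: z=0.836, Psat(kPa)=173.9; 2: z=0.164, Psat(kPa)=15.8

Pdew = 65.845 kPa

At the dew point ψ → 1, so Σzᵢ/Kᵢ = 1 with Kᵢ = Pᵢˢᵃᵗ/P ⇒ 1/P = Σzᵢ/Pᵢˢᵃᵗ.
1/P = 0.836/173.9 + 0.164/15.8 = 0.015187 ⇒ P = 65.845 kPa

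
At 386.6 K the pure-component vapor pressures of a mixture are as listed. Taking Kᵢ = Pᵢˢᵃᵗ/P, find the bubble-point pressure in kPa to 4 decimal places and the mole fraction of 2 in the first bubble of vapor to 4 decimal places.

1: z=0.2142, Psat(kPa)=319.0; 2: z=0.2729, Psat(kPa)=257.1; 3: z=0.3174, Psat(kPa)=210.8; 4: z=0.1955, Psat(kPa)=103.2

At the bubble point ψ → 0, so ΣzᵢKᵢ = 1 with Kᵢ = Pᵢˢᵃᵗ/P ⇒ P = ΣzᵢPᵢˢᵃᵗ.
P = 0.2142·319.0 + 0.2729·257.1 + 0.3174·210.8 + 0.1955·103.2 = 225.5759 kPa
yᵢ = zᵢPᵢˢᵃᵗ/P ⇒ y_2 = 0.2729·257.1/225.5759 = 0.3110

Pbub = 225.5759 kPa, y_2 = 0.3110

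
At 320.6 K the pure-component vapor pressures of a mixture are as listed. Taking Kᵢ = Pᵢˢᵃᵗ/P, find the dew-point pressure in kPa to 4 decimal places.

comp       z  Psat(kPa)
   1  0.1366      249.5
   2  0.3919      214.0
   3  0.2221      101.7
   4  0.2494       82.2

Pdew = 131.6354 kPa

At the dew point ψ → 1, so Σzᵢ/Kᵢ = 1 with Kᵢ = Pᵢˢᵃᵗ/P ⇒ 1/P = Σzᵢ/Pᵢˢᵃᵗ.
1/P = 0.1366/249.5 + 0.3919/214.0 + 0.2221/101.7 + 0.2494/82.2 = 0.0075967 ⇒ P = 131.6354 kPa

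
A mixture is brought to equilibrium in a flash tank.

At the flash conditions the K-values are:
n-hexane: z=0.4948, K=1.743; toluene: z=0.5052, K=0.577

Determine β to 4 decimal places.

β = 0.4898

Material balance + equilibrium reduce to Σ zᵢ(Kᵢ−1)/(1+β(Kᵢ−1)) = 0.
g(0) = ΣzᵢKᵢ − 1 = 0.1539 and g(1) = 1 − Σzᵢ/Kᵢ = -0.1594, so a root lies in (0, 1).
Binary case is linear: z₁(K₁−1)(1+β(K₂−1)) + z₂(K₂−1)(1+β(K₁−1)) = 0
⇒ β = [z₁(K₁−1)+z₂(K₂−1)] / [−(K₁−1)(K₂−1)] = 0.15394/0.31429 = 0.4898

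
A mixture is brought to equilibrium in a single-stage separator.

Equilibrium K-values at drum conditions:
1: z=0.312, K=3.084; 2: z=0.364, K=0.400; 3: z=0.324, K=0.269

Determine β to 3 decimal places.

β = 0.141

Material balance + equilibrium reduce to Σ zᵢ(Kᵢ−1)/(1+β(Kᵢ−1)) = 0.
Feasibility: ΣzᵢKᵢ = 1.195, Σzᵢ/Kᵢ = 2.216 — both > 1, two phases present.
Iterate (Newton) starting at β = 0.5:
  β = 0.500: g = -0.3669, g' = -1.022 → β = 0.141
Converged at β = 0.141.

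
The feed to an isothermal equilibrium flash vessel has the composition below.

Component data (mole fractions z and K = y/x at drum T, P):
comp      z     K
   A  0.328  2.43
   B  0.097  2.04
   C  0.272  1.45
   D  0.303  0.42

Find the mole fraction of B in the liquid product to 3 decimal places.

x_B = 0.051

Let ψ = V/F and solve Σ zᵢ(Kᵢ−1)/(1+ψ(Kᵢ−1)) = 0.
Feasibility: ΣzᵢKᵢ = 1.517, Σzᵢ/Kᵢ = 1.092 — both > 1, two phases present.
Newton–Raphson from ψ = 0.45:
  ψ = 0.450: g = 0.2181, g' = -0.522 → ψ = 0.868
  ψ = 0.868: g = -0.0036, g' = -0.604 → ψ = 0.862
Converged at ψ = 0.862.
Compositions from xᵢ = zᵢ/(1+ψ(Kᵢ−1)), yᵢ = Kᵢxᵢ:
  A: x = 0.147, y = 0.357
  B: x = 0.051, y = 0.104
  C: x = 0.196, y = 0.284
  D: x = 0.606, y = 0.255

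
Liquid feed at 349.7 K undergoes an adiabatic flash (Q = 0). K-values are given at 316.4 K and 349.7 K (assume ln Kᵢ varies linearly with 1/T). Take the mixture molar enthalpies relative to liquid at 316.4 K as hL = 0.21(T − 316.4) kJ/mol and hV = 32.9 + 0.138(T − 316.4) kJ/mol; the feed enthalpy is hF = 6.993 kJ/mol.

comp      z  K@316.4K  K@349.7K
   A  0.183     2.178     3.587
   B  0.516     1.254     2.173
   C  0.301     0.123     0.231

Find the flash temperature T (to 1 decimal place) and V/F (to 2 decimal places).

T = 317.8 K, V/F = 0.20

Adiabatic flash: solve Rachford–Rice at each trial T, then check hF = ψ·hV(T) + (1−ψ)·hL(T).
  T = 316.4 K: K = (2.178, 1.254, 0.123), RR gives ψ = 0.161, H_out = 5.281 kJ/mol
  T = 349.7 K: K = (3.587, 2.173, 0.231), RR gives ψ = 0.700, H_out = 28.331 kJ/mol
  T = 333.0 K: K = (2.828, 1.672, 0.171), RR gives ψ = 0.509, H_out = 19.628 kJ/mol
  T = 324.7 K: K = (2.490, 1.453, 0.146), RR gives ψ = 0.370, H_out = 13.700 kJ/mol
  T = 320.5 K: K = (2.329, 1.350, 0.134), RR gives ψ = 0.276, H_out = 9.864 kJ/mol
  T = 318.4 K: K = (2.251, 1.300, 0.128), RR gives ψ = 0.220, H_out = 7.637 kJ/mol
  T = 317.4 K: K = (2.214, 1.277, 0.126), RR gives ψ = 0.191, H_out = 6.490 kJ/mol
Linear interpolation between T = 317.4 (H_out = 6.490) and T = 318.4 (H_out = 7.637) on hF = 6.993 gives T ≈ 317.8 K, at which ψ = 0.20.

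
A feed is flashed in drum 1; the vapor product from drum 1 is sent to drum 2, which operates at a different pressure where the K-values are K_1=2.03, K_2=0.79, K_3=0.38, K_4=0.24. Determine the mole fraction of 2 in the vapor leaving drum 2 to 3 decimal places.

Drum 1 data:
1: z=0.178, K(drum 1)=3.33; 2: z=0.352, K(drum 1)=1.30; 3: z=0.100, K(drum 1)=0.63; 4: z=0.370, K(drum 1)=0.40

y_2 (drum 2) = 0.336

Drum 1:
Material balance + equilibrium reduce to Σ zᵢ(Kᵢ−1)/(1+ψ₁(Kᵢ−1)) = 0.
Feasibility: ΣzᵢKᵢ = 1.261, Σzᵢ/Kᵢ = 1.408 — both > 1, two phases present.
Iterate (Newton) starting at ψ₁ = 0.58:
  ψ₁ = 0.580: g = -0.1213, g' = -0.533 → ψ₁ = 0.353
  ψ₁ = 0.353: g = -0.0009, g' = -0.550 → ψ₁ = 0.351
Converged at ψ₁ = 0.351.
Drum-1 compositions:
  1: x = 0.098, y = 0.326
  2: x = 0.318, y = 0.414
  3: x = 0.115, y = 0.072
  4: x = 0.469, y = 0.187
Drum-2 feed = drum-1 vapor: z₂ = (0.3261, 0.4140, 0.0724, 0.1875).
Drum 2:
Material balance + equilibrium reduce to Σ zᵢ(Kᵢ−1)/(1+ψ₂(Kᵢ−1)) = 0.
Check two-phase: ΣzᵢKᵢ = 1.062 > 1 and Σzᵢ/Kᵢ = 1.656 > 1, so g(0) = 0.062 > 0 and g(1) = -0.656 < 0.
Newton–Raphson from ψ₂ = 0.5:
  ψ₂ = 0.500: g = -0.1703, g' = -0.514 → ψ₂ = 0.168
  ψ₂ = 0.168: g = -0.0174, g' = -0.448 → ψ₂ = 0.130
Converged at ψ₂ = 0.130.
  1: x = 0.288, y = 0.584
  2: x = 0.426, y = 0.336
  3: x = 0.079, y = 0.030
  4: x = 0.208, y = 0.050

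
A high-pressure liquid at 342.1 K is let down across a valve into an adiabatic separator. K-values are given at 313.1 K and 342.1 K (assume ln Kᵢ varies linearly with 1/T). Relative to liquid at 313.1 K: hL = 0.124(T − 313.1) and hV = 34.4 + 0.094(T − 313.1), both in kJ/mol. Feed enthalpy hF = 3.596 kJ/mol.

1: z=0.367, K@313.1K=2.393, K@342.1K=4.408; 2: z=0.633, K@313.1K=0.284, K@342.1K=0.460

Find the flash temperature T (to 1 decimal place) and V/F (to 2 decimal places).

T = 315.0 K, V/F = 0.10

Adiabatic flash: solve Rachford–Rice at each trial T, then check hF = ψ·hV(T) + (1−ψ)·hL(T).
  T = 313.1 K: K = (2.393, 0.284), RR gives ψ = 0.058, H_out = 2.001 kJ/mol
  T = 342.1 K: K = (4.408, 0.460), RR gives ψ = 0.494, H_out = 20.156 kJ/mol
  T = 327.6 K: K = (3.292, 0.365), RR gives ψ = 0.302, H_out = 12.058 kJ/mol
  T = 320.4 K: K = (2.820, 0.323), RR gives ψ = 0.195, H_out = 7.555 kJ/mol
  T = 316.8 K: K = (2.603, 0.304), RR gives ψ = 0.132, H_out = 4.987 kJ/mol
  T = 315.0 K: K = (2.499, 0.294), RR gives ψ = 0.098, H_out = 3.587 kJ/mol
Linear interpolation between T = 315.0 (H_out = 3.587) and T = 316.8 (H_out = 4.987) on hF = 3.596 gives T ≈ 315.0 K, at which ψ = 0.10.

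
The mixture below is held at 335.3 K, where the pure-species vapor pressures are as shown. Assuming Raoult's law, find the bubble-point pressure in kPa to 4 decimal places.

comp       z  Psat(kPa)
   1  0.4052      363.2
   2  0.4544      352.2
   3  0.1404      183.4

At the bubble point ψ → 0, so ΣzᵢKᵢ = 1 with Kᵢ = Pᵢˢᵃᵗ/P ⇒ P = ΣzᵢPᵢˢᵃᵗ.
P = 0.4052·363.2 + 0.4544·352.2 + 0.1404·183.4 = 332.9577 kPa

Pbub = 332.9577 kPa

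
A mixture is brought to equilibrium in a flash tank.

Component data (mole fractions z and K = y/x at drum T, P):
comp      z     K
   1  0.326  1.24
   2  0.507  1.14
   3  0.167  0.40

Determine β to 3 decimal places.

β = 0.451

Material balance + equilibrium reduce to Σ zᵢ(Kᵢ−1)/(1+β(Kᵢ−1)) = 0.
Check two-phase: ΣzᵢKᵢ = 1.049 > 1 and Σzᵢ/Kᵢ = 1.125 > 1, so g(0) = 0.049 > 0 and g(1) = -0.125 < 0.
Iterate (Newton) starting at β = 0.5:
  β = 0.500: g = -0.0069, g' = -0.146 → β = 0.453
  β = 0.453: g = -0.0002, g' = -0.137 → β = 0.451
Converged at β = 0.451.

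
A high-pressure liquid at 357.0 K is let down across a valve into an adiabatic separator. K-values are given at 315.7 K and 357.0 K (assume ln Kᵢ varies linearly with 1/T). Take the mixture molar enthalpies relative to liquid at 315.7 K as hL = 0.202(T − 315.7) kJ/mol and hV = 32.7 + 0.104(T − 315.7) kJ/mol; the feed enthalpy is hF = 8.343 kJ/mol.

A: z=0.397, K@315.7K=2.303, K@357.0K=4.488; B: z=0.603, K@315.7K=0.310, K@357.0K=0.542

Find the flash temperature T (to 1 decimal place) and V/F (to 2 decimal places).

Adiabatic flash: solve Rachford–Rice at each trial T, then check hF = ψ·hV(T) + (1−ψ)·hL(T).
  T = 315.7 K: K = (2.303, 0.310), RR gives ψ = 0.113, H_out = 3.682 kJ/mol
  T = 357.0 K: K = (4.488, 0.542), RR gives ψ = 0.694, H_out = 28.226 kJ/mol
  T = 336.4 K: K = (3.284, 0.417), RR gives ψ = 0.417, H_out = 16.980 kJ/mol
  T = 326.0 K: K = (2.763, 0.361), RR gives ψ = 0.279, H_out = 10.935 kJ/mol
  T = 320.9 K: K = (2.529, 0.335), RR gives ψ = 0.203, H_out = 7.576 kJ/mol
  T = 323.4 K: K = (2.642, 0.348), RR gives ψ = 0.241, H_out = 9.269 kJ/mol
  T = 322.1 K: K = (2.583, 0.341), RR gives ψ = 0.222, H_out = 8.401 kJ/mol
Linear interpolation between T = 320.9 (H_out = 7.576) and T = 322.1 (H_out = 8.401) on hF = 8.343 gives T ≈ 322.0 K, at which ψ = 0.22.

T = 322.0 K, V/F = 0.22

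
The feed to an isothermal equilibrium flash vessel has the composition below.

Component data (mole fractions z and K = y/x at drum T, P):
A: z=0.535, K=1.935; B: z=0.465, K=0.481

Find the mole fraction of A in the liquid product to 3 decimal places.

Iterate (Newton) starting at ψ = 0.47:
  ψ = 0.470: g = 0.0283, g' = -0.445 → ψ = 0.534
Converged at ψ = 0.534.
Compositions from xᵢ = zᵢ/(1+ψ(Kᵢ−1)), yᵢ = Kᵢxᵢ:
  A: x = 0.357, y = 0.691
  B: x = 0.643, y = 0.309

x_A = 0.357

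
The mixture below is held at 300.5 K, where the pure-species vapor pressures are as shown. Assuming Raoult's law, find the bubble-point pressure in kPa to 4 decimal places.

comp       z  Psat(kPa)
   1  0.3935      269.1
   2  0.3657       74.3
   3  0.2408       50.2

At the bubble point ψ → 0, so ΣzᵢKᵢ = 1 with Kᵢ = Pᵢˢᵃᵗ/P ⇒ P = ΣzᵢPᵢˢᵃᵗ.
P = 0.3935·269.1 + 0.3657·74.3 + 0.2408·50.2 = 145.1505 kPa

Pbub = 145.1505 kPa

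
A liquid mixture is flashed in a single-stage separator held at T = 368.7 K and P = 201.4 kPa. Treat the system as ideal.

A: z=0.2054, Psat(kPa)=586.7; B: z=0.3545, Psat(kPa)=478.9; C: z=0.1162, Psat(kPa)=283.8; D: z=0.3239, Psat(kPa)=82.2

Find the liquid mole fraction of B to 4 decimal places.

Raoult's law: Kᵢ = Pᵢˢᵃᵗ/P = Pᵢˢᵃᵗ/201.4.
  K_A = 586.7/201.4 = 2.913108, K_B = 478.9/201.4 = 2.377855, K_C = 283.8/201.4 = 1.409136, K_D = 82.2/201.4 = 0.408143
Material balance + equilibrium reduce to Σ zᵢ(Kᵢ−1)/(1+ψ(Kᵢ−1)) = 0.
g(0) = ΣzᵢKᵢ − 1 = 0.7372 and g(1) = 1 − Σzᵢ/Kᵢ = -0.0956, so a root lies in (0, 1).
Iterate (Newton) starting at ψ = 0.33:
  ψ = 0.3300: g = 0.38031, g' = -0.7908 → ψ = 0.8109
  ψ = 0.8109: g = 0.05181, g' = -0.6961 → ψ = 0.8853
  ψ = 0.8853: g = -0.00190, g' = -0.7514 → ψ = 0.8828
Converged at ψ = 0.8828.
Compositions from xᵢ = zᵢ/(1+ψ(Kᵢ−1)), yᵢ = Kᵢxᵢ:
  A: x = 0.0764, y = 0.2225
  B: x = 0.1599, y = 0.3803
  C: x = 0.0854, y = 0.1203
  D: x = 0.6783, y = 0.2768

x_B = 0.1599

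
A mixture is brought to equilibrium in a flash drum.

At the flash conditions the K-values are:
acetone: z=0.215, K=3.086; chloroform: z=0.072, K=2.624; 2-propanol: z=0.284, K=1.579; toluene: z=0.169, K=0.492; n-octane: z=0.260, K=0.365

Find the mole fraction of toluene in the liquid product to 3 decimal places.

x_toluene = 0.240

Material balance + equilibrium reduce to Σ zᵢ(Kᵢ−1)/(1+ψ(Kᵢ−1)) = 0.
Feasibility: ΣzᵢKᵢ = 1.479, Σzᵢ/Kᵢ = 1.333 — both > 1, two phases present.
Iterate (Newton) starting at ψ = 0.5:
  ψ = 0.500: g = 0.0546, g' = -0.643 → ψ = 0.585
Converged at ψ = 0.585.
Compositions from xᵢ = zᵢ/(1+ψ(Kᵢ−1)), yᵢ = Kᵢxᵢ:
  acetone: x = 0.097, y = 0.299
  chloroform: x = 0.037, y = 0.097
  2-propanol: x = 0.212, y = 0.335
  toluene: x = 0.240, y = 0.118
  n-octane: x = 0.414, y = 0.151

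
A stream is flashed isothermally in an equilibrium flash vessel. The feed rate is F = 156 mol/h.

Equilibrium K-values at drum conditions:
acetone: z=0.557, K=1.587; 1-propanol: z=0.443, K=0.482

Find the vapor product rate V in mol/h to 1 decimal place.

V = 50.0 mol/h

Iterate (Newton) starting at ψ = 0.5:
  ψ = 0.500: g = -0.0569, g' = -0.331 → ψ = 0.328
  ψ = 0.328: g = -0.0023, g' = -0.307 → ψ = 0.321
Converged at ψ = 0.321.
Then V = ψ·F = 0.3206·156 = 50.0 mol/h and L = F − V = 106.0 mol/h.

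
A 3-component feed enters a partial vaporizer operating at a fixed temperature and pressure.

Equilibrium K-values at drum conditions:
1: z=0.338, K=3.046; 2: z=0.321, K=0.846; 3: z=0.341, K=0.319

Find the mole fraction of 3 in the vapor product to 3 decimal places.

y_3 = 0.151

Material balance + equilibrium reduce to Σ zᵢ(Kᵢ−1)/(1+ψ(Kᵢ−1)) = 0.
Check two-phase: ΣzᵢKᵢ = 1.410 > 1 and Σzᵢ/Kᵢ = 1.559 > 1, so g(0) = 0.410 > 0 and g(1) = -0.559 < 0.
Newton–Raphson from ψ = 0.59:
  ψ = 0.590: g = -0.1292, g' = -0.742 → ψ = 0.416
  ψ = 0.416: g = -0.0030, g' = -0.730 → ψ = 0.412
Converged at ψ = 0.412.
Compositions from xᵢ = zᵢ/(1+ψ(Kᵢ−1)), yᵢ = Kᵢxᵢ:
  1: x = 0.183, y = 0.559
  2: x = 0.343, y = 0.290
  3: x = 0.474, y = 0.151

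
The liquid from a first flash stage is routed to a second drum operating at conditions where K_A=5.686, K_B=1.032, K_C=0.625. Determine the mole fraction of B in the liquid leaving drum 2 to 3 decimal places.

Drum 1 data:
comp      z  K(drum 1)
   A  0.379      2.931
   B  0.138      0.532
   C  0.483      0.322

x_B (drum 2) = 0.155

Drum 1:
Rachford–Rice: g(ψ₁) = Σ zᵢ(Kᵢ−1)/(1+ψ₁(Kᵢ−1)) = 0.
Feasibility: ΣzᵢKᵢ = 1.340, Σzᵢ/Kᵢ = 1.889 — both > 1, two phases present.
Newton–Raphson from ψ₁ = 0.53:
  ψ₁ = 0.530: g = -0.2354, g' = -0.940 → ψ₁ = 0.280
  ψ₁ = 0.280: g = -0.0030, g' = -0.974 → ψ₁ = 0.276
Converged at ψ₁ = 0.276.
Drum-1 compositions:
  A: x = 0.247, y = 0.724
  B: x = 0.159, y = 0.084
  C: x = 0.594, y = 0.191
Drum-2 feed = drum-1 liquid: z₂ = (0.2471, 0.1585, 0.5944).
Drum 2:
Let ψ₂ = V/F and solve Σ zᵢ(Kᵢ−1)/(1+ψ₂(Kᵢ−1)) = 0.
g(0) = ΣzᵢKᵢ − 1 = 0.940 and g(1) = 1 − Σzᵢ/Kᵢ = -0.148, so a root lies in (0, 1).
Iterate (Newton) starting at ψ₂ = 0.5:
  ψ₂ = 0.500: g = 0.0770, g' = -0.612 → ψ₂ = 0.626
  ψ₂ = 0.626: g = 0.0082, g' = -0.494 → ψ₂ = 0.642
  ψ₂ = 0.642: g = 0.0001, g' = -0.483 → ψ₂ = 0.643
Converged at ψ₂ = 0.643.
  A: x = 0.062, y = 0.350
  B: x = 0.155, y = 0.160
  C: x = 0.783, y = 0.489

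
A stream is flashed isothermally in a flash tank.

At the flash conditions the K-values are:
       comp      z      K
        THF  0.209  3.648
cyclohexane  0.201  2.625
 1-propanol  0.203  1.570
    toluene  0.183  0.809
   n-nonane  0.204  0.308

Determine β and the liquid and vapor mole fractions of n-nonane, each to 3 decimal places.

Rachford–Rice: g(β) = Σ zᵢ(Kᵢ−1)/(1+β(Kᵢ−1)) = 0.
Check two-phase: ΣzᵢKᵢ = 1.820 > 1 and Σzᵢ/Kᵢ = 1.152 > 1, so g(0) = 0.820 > 0 and g(1) = -0.152 < 0.
Newton iteration, β⁰ = 0.46:
  β = 0.460: g = 0.2827, g' = -0.731 → β = 0.847
  β = 0.847: g = 0.0037, g' = -0.842 → β = 0.851
Converged at β = 0.851.
Compositions from xᵢ = zᵢ/(1+β(Kᵢ−1)), yᵢ = Kᵢxᵢ:
  THF: x = 0.064, y = 0.234
  cyclohexane: x = 0.084, y = 0.221
  1-propanol: x = 0.137, y = 0.215
  toluene: x = 0.219, y = 0.177
  n-nonane: x = 0.496, y = 0.153

β = 0.851, x_n-nonane = 0.496, y_n-nonane = 0.153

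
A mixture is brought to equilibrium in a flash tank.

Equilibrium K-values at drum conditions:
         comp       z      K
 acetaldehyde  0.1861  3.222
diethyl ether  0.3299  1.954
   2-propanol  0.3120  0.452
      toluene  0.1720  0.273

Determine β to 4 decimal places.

β = 0.4691

Newton–Raphson from β = 0.5:
  β = 0.5000: g = -0.02299, g' = -0.7460 → β = 0.4692
  β = 0.4692: g = -0.00006, g' = -0.7427 → β = 0.4691
Converged at β = 0.4691.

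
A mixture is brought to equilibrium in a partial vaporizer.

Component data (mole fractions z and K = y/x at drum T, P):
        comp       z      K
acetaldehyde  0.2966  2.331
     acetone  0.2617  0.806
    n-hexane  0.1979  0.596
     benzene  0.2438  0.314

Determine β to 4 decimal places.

Let β = V/F and solve Σ zᵢ(Kᵢ−1)/(1+β(Kᵢ−1)) = 0.
g(0) = ΣzᵢKᵢ − 1 = 0.0968 and g(1) = 1 − Σzᵢ/Kᵢ = -0.5604, so a root lies in (0, 1).
Newton–Raphson from β = 0.5:
  β = 0.5000: g = -0.17394, g' = -0.5180 → β = 0.1642
  β = 0.1642: g = -0.00259, g' = -0.5471 → β = 0.1595
Converged at β = 0.1595.

β = 0.1595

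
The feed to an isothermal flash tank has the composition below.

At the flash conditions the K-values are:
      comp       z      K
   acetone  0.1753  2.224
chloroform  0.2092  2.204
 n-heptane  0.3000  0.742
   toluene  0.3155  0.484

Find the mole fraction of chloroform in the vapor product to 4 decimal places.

Newton iteration, ψ⁰ = 0.43:
  ψ = 0.4300: g = 0.01026, g' = -0.4084 → ψ = 0.4551
  ψ = 0.4551: g = 0.00006, g' = -0.4040 → ψ = 0.4553
Converged at ψ = 0.4553.
Compositions from xᵢ = zᵢ/(1+ψ(Kᵢ−1)), yᵢ = Kᵢxᵢ:
  acetone: x = 0.1126, y = 0.2504
  chloroform: x = 0.1351, y = 0.2978
  n-heptane: x = 0.3399, y = 0.2522
  toluene: x = 0.4124, y = 0.1996

y_chloroform = 0.2978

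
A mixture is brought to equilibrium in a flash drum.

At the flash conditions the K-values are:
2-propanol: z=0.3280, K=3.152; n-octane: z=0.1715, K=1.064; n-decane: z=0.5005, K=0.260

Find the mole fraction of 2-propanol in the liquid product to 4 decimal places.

Newton iteration, V/F⁰ = 0.5:
  V/F = 0.5000: g = -0.23725, g' = -1.0437 → V/F = 0.2727
  V/F = 0.2727: g = -0.00838, g' = -1.0341 → V/F = 0.2646
Converged at V/F = 0.2646.
Compositions from xᵢ = zᵢ/(1+V/F(Kᵢ−1)), yᵢ = Kᵢxᵢ:
  2-propanol: x = 0.2090, y = 0.6587
  n-octane: x = 0.1686, y = 0.1794
  n-decane: x = 0.6224, y = 0.1618

x_2-propanol = 0.2090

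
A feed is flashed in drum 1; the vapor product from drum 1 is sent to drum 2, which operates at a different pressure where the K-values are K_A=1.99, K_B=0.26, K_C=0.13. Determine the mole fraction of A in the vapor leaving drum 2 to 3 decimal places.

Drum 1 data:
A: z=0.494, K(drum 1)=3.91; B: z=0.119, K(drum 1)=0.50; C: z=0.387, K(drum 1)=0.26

y_A (drum 2) = 0.909

Drum 1:
Let ψ₁ = V/F and solve Σ zᵢ(Kᵢ−1)/(1+ψ₁(Kᵢ−1)) = 0.
Check two-phase: ΣzᵢKᵢ = 2.092 > 1 and Σzᵢ/Kᵢ = 1.853 > 1, so g(0) = 1.092 > 0 and g(1) = -0.853 < 0.
Newton–Raphson from ψ₁ = 0.44:
  ψ₁ = 0.440: g = 0.1295, g' = -1.319 → ψ₁ = 0.538
  ψ₁ = 0.538: g = 0.0029, g' = -1.276 → ψ₁ = 0.540
Converged at ψ₁ = 0.540.
Drum-1 compositions:
  A: x = 0.192, y = 0.751
  B: x = 0.163, y = 0.082
  C: x = 0.645, y = 0.168
Drum-2 feed = drum-1 vapor: z₂ = (0.7508, 0.0815, 0.1677).
Drum 2:
Let ψ₂ = V/F and solve Σ zᵢ(Kᵢ−1)/(1+ψ₂(Kᵢ−1)) = 0.
Feasibility: ΣzᵢKᵢ = 1.537, Σzᵢ/Kᵢ = 1.981 — both > 1, two phases present.
Iterate (Newton) starting at ψ₂ = 0.37:
  ψ₂ = 0.370: g = 0.2458, g' = -0.755 → ψ₂ = 0.696
  ψ₂ = 0.696: g = -0.0537, g' = -1.262 → ψ₂ = 0.653
  ψ₂ = 0.653: g = -0.0032, g' = -1.119 → ψ₂ = 0.650
Converged at ψ₂ = 0.650.
  A: x = 0.457, y = 0.909
  B: x = 0.157, y = 0.041
  C: x = 0.386, y = 0.050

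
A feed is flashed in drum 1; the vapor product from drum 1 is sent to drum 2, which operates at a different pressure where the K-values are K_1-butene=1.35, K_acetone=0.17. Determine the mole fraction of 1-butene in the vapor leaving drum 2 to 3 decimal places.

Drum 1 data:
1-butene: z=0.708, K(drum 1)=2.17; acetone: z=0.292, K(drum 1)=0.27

Drum 1:
Material balance + equilibrium reduce to Σ zᵢ(Kᵢ−1)/(1+ψ₁(Kᵢ−1)) = 0.
Check two-phase: ΣzᵢKᵢ = 1.615 > 1 and Σzᵢ/Kᵢ = 1.408 > 1, so g(0) = 0.615 > 0 and g(1) = -0.408 < 0.
Binary case is linear: z₁(K₁−1)(1+ψ₁(K₂−1)) + z₂(K₂−1)(1+ψ₁(K₁−1)) = 0
⇒ ψ₁ = [z₁(K₁−1)+z₂(K₂−1)] / [−(K₁−1)(K₂−1)] = 0.6152/0.8541 = 0.720
Drum-1 compositions:
  1-butene: x = 0.384, y = 0.834
  acetone: x = 0.616, y = 0.166
Drum-2 feed = drum-1 vapor: z₂ = (0.8337, 0.1663).
Drum 2:
Let ψ₂ = V/F and solve Σ zᵢ(Kᵢ−1)/(1+ψ₂(Kᵢ−1)) = 0.
Check two-phase: ΣzᵢKᵢ = 1.154 > 1 and Σzᵢ/Kᵢ = 1.596 > 1, so g(0) = 0.154 > 0 and g(1) = -0.596 < 0.
Newton iteration, ψ₂⁰ = 0.5:
  ψ₂ = 0.500: g = 0.0125, g' = -0.409 → ψ₂ = 0.530
  ψ₂ = 0.530: g = -0.0004, g' = -0.438 → ψ₂ = 0.529
Converged at ψ₂ = 0.529.
  1-butene: x = 0.703, y = 0.950
  acetone: x = 0.297, y = 0.050

y_1-butene (drum 2) = 0.950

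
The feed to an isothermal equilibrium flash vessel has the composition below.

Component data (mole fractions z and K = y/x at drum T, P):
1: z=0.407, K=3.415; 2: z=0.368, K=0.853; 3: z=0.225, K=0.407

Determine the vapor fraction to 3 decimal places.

ψ = 0.835

Rachford–Rice: g(ψ) = Σ zᵢ(Kᵢ−1)/(1+ψ(Kᵢ−1)) = 0.
Check two-phase: ΣzᵢKᵢ = 1.795 > 1 and Σzᵢ/Kᵢ = 1.103 > 1, so g(0) = 0.795 > 0 and g(1) = -0.103 < 0.
Iterate (Newton) starting at ψ = 0.49:
  ψ = 0.490: g = 0.2038, g' = -0.664 → ψ = 0.797
  ψ = 0.797: g = 0.0219, g' = -0.572 → ψ = 0.835
Converged at ψ = 0.835.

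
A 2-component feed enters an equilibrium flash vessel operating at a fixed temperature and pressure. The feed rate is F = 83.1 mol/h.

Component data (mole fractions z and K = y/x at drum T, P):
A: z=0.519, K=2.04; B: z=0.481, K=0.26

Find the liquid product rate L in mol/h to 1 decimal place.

L = 63.3 mol/h

Let ψ = V/F and solve Σ zᵢ(Kᵢ−1)/(1+ψ(Kᵢ−1)) = 0.
Feasibility: ΣzᵢKᵢ = 1.184, Σzᵢ/Kᵢ = 2.104 — both > 1, two phases present.
Iterate (Newton) starting at ψ = 0.5:
  ψ = 0.500: g = -0.2099, g' = -0.907 → ψ = 0.268
  ψ = 0.268: g = -0.0223, g' = -0.753 → ψ = 0.239
Converged at ψ = 0.239.
Then V = ψ·F = 0.2389·83.1 = 19.8 mol/h and L = F − V = 63.3 mol/h.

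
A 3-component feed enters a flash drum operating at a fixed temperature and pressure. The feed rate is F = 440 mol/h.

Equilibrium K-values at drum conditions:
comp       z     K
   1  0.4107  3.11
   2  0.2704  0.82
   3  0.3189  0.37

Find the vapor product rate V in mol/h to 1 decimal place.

V = 267.1 mol/h

Rachford–Rice: g(ψ) = Σ zᵢ(Kᵢ−1)/(1+ψ(Kᵢ−1)) = 0.
Check two-phase: ΣzᵢKᵢ = 1.6170 > 1 and Σzᵢ/Kᵢ = 1.3237 > 1, so g(0) = 0.6170 > 0 and g(1) = -0.3237 < 0.
Newton iteration, ψ⁰ = 0.44:
  ψ = 0.4400: g = 0.11856, g' = -0.7443 → ψ = 0.5993
  ψ = 0.5993: g = 0.00535, g' = -0.6943 → ψ = 0.6070
Converged at ψ = 0.6070.
Then V = ψ·F = 0.6070·440 = 267.1 mol/h and L = F − V = 172.9 mol/h.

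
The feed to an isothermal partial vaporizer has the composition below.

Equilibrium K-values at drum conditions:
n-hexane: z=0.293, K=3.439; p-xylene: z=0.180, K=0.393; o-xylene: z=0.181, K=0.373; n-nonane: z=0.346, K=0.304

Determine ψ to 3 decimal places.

ψ = 0.157

Rachford–Rice: g(ψ) = Σ zᵢ(Kᵢ−1)/(1+ψ(Kᵢ−1)) = 0.
Feasibility: ΣzᵢKᵢ = 1.251, Σzᵢ/Kᵢ = 2.167 — both > 1, two phases present.
Newton iteration, ψ⁰ = 0.51:
  ψ = 0.510: g = -0.3799, g' = -1.042 → ψ = 0.145
  ψ = 0.145: g = 0.0150, g' = -1.323 → ψ = 0.157
Converged at ψ = 0.157.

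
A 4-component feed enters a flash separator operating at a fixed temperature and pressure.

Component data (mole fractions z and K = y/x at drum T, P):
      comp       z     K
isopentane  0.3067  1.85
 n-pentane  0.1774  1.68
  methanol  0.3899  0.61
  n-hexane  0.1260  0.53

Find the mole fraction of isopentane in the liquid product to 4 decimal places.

x_isopentane = 0.2124

Iterate (Newton) starting at ψ = 0.63:
  ψ = 0.6300: g = -0.03149, g' = -0.2946 → ψ = 0.5231
  ψ = 0.5231: g = -0.00012, g' = -0.2933 → ψ = 0.5227
Converged at ψ = 0.5227.
Compositions from xᵢ = zᵢ/(1+ψ(Kᵢ−1)), yᵢ = Kᵢxᵢ:
  isopentane: x = 0.2124, y = 0.3929
  n-pentane: x = 0.1309, y = 0.2199
  methanol: x = 0.4897, y = 0.2987
  n-hexane: x = 0.1670, y = 0.0885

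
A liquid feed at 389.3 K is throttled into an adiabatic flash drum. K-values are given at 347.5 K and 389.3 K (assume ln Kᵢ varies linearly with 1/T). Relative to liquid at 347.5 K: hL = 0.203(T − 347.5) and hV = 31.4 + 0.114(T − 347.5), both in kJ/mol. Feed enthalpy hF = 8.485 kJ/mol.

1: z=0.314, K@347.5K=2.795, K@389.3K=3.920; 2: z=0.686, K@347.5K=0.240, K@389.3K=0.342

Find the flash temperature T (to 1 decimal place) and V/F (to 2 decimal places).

Adiabatic flash: solve Rachford–Rice at each trial T, then check hF = ψ·hV(T) + (1−ψ)·hL(T).
  T = 347.5 K: K = (2.795, 0.240), RR gives ψ = 0.031, H_out = 0.973 kJ/mol
  T = 389.3 K: K = (3.920, 0.342), RR gives ψ = 0.242, H_out = 15.191 kJ/mol
  T = 368.4 K: K = (3.342, 0.289), RR gives ψ = 0.149, H_out = 8.643 kJ/mol
  T = 357.9 K: K = (3.063, 0.264), RR gives ψ = 0.094, H_out = 4.981 kJ/mol
  T = 363.1 K: K = (3.200, 0.277), RR gives ψ = 0.122, H_out = 6.835 kJ/mol
  T = 365.8 K: K = (3.272, 0.283), RR gives ψ = 0.136, H_out = 7.765 kJ/mol
  T = 367.1 K: K = (3.307, 0.286), RR gives ψ = 0.143, H_out = 8.206 kJ/mol
Linear interpolation between T = 367.1 (H_out = 8.206) and T = 368.4 (H_out = 8.643) on hF = 8.485 gives T ≈ 367.9 K, at which ψ = 0.15.

T = 367.9 K, V/F = 0.15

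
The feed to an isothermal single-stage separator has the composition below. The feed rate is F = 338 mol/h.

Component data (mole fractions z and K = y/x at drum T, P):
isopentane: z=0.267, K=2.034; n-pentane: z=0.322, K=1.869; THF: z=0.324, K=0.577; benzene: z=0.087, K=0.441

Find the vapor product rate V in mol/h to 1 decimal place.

Material balance + equilibrium reduce to Σ zᵢ(Kᵢ−1)/(1+V/F(Kᵢ−1)) = 0.
g(0) = ΣzᵢKᵢ − 1 = 0.370 and g(1) = 1 − Σzᵢ/Kᵢ = -0.062, so a root lies in (0, 1).
Newton–Raphson from V/F = 0.5:
  V/F = 0.500: g = 0.1357, g' = -0.388 → V/F = 0.850
  V/F = 0.850: g = 0.0012, g' = -0.401 → V/F = 0.853
Converged at V/F = 0.853.
Then V = V/F·F = 0.8530·338 = 288.3 mol/h and L = F − V = 49.7 mol/h.

V = 288.3 mol/h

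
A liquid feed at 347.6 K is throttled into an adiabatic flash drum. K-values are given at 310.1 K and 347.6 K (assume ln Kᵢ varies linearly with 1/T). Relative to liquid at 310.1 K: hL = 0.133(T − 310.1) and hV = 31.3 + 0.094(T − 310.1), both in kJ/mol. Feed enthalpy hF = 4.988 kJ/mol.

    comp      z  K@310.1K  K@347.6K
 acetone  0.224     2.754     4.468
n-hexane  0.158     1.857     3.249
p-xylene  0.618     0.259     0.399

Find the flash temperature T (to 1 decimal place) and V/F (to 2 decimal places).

Adiabatic flash: solve Rachford–Rice at each trial T, then check hF = ψ·hV(T) + (1−ψ)·hL(T).
  T = 310.1 K: K = (2.754, 1.857, 0.259), RR gives ψ = 0.065, H_out = 2.030 kJ/mol
  T = 347.6 K: K = (4.468, 3.249, 0.399), RR gives ψ = 0.422, H_out = 17.580 kJ/mol
  T = 328.9 K: K = (3.559, 2.498, 0.326), RR gives ψ = 0.268, H_out = 10.697 kJ/mol
  T = 319.5 K: K = (3.142, 2.163, 0.291), RR gives ψ = 0.177, H_out = 6.715 kJ/mol
  T = 314.8 K: K = (2.945, 2.006, 0.275), RR gives ψ = 0.124, H_out = 4.484 kJ/mol
  T = 317.1 K: K = (3.041, 2.082, 0.283), RR gives ψ = 0.150, H_out = 5.600 kJ/mol
Linear interpolation between T = 314.8 (H_out = 4.484) and T = 317.1 (H_out = 5.600) on hF = 4.988 gives T ≈ 315.8 K, at which ψ = 0.14.

T = 315.8 K, V/F = 0.14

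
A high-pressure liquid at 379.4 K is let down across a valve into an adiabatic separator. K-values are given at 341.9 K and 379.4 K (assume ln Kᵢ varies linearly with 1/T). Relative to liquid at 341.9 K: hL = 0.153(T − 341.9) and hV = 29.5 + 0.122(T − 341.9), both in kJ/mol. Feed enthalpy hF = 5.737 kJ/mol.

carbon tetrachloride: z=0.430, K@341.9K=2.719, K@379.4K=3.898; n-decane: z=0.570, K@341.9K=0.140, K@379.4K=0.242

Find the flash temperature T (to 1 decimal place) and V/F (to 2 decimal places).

T = 344.1 K, V/F = 0.18

Adiabatic flash: solve Rachford–Rice at each trial T, then check hF = ψ·hV(T) + (1−ψ)·hL(T).
  T = 341.9 K: K = (2.719, 0.140), RR gives ψ = 0.168, H_out = 4.968 kJ/mol
  T = 379.4 K: K = (3.898, 0.242), RR gives ψ = 0.371, H_out = 16.239 kJ/mol
  T = 360.6 K: K = (3.285, 0.187), RR gives ψ = 0.279, H_out = 10.934 kJ/mol
  T = 351.2 K: K = (2.994, 0.162), RR gives ψ = 0.227, H_out = 8.066 kJ/mol
  T = 346.5 K: K = (2.854, 0.151), RR gives ψ = 0.199, H_out = 6.540 kJ/mol
  T = 344.2 K: K = (2.786, 0.145), RR gives ψ = 0.184, H_out = 5.765 kJ/mol
Linear interpolation between T = 341.9 (H_out = 4.968) and T = 344.2 (H_out = 5.765) on hF = 5.737 gives T ≈ 344.1 K, at which ψ = 0.18.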